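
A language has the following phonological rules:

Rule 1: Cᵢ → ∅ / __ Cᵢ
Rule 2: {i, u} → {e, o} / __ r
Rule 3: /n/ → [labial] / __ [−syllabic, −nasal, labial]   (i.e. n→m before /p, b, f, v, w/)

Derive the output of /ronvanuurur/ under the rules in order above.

Rule 1 (degemination): no segment meets the environment; /ronvanuurur/ is unchanged.
Rule 2 (pre-rhotic lowering): /u/ is a high vowel immediately before /r/, so it lowers to [o]. /u/ is a high vowel immediately before /r/, so it lowers to [o]. /ronvanuurur/ → ronvanuoror.
Rule 3 (nasal place assimilation): /n/ precedes the labial consonant /v/, so it assimilates in place to [m]. /ronvanuoror/ → romvanuoror.

romvanuoror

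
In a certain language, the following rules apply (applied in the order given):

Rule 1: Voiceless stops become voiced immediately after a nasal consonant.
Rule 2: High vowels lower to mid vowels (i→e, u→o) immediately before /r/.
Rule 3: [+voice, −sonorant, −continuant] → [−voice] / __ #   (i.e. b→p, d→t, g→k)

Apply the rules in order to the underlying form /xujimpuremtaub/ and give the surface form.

Rule 1 (post-nasal voicing): /p/ is a voiceless stop immediately after the nasal /m/, so it voices to [b]. /t/ is a voiceless stop immediately after the nasal /m/, so it voices to [d]. /xujimpuremtaub/ → xujimburemdaub.
Rule 2 (pre-rhotic lowering): /u/ is a high vowel immediately before /r/, so it lowers to [o]. /xujimburemdaub/ → xujimboremdaub.
Rule 3 (final devoicing): /b/ is a voiced stop in word-final position, so it devoices to [p]. /xujimboremdaub/ → xujimboremdaup.

xujimboremdaup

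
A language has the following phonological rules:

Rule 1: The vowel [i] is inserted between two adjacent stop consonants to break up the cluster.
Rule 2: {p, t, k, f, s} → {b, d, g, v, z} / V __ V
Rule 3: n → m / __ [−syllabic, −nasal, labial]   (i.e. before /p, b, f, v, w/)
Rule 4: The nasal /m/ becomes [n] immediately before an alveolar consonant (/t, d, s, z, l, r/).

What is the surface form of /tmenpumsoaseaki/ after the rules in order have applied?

Rule 1 (stop-cluster i-epenthesis): no segment meets the environment; /tmenpumsoaseaki/ is unchanged.
Rule 2 (intervocalic voicing): /s/ is a voiceless obstruent between vowels /a/ and /e/, so it voices to [z]. /k/ is a voiceless obstruent between vowels /a/ and /i/, so it voices to [g]. /tmenpumsoaseaki/ → tmenpumsoazeagi.
Rule 3 (nasal place assimilation): /n/ precedes the labial consonant /p/, so it assimilates in place to [m]. /tmenpumsoazeagi/ → tmempumsoazeagi.
Rule 4 (nasal place assimilation): /m/ precedes the alveolar consonant /s/, so it assimilates in place to [n]. /tmempumsoazeagi/ → tmempunsoazeagi.

tmempunsoazeagi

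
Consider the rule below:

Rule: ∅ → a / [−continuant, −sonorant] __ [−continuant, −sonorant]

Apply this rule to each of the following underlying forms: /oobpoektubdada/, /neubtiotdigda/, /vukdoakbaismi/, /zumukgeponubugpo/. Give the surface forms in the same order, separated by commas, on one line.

oobapoekatubadada, neubatiotadigada, vukadoakabaismi, zumukageponubugapo

/oobpoektubdada/: /b/ and /p/ form a stop–stop cluster, so [a] is inserted between them. /k/ and /t/ form a stop–stop cluster, so [a] is inserted between them. /b/ and /d/ form a stop–stop cluster, so [a] is inserted between them. → [oobapoekatubadada].
/neubtiotdigda/: /b/ and /t/ form a stop–stop cluster, so [a] is inserted between them. /t/ and /d/ form a stop–stop cluster, so [a] is inserted between them. /g/ and /d/ form a stop–stop cluster, so [a] is inserted between them. → [neubatiotadigada].
/vukdoakbaismi/: /k/ and /d/ form a stop–stop cluster, so [a] is inserted between them. /k/ and /b/ form a stop–stop cluster, so [a] is inserted between them. → [vukadoakabaismi].
/zumukgeponubugpo/: /k/ and /g/ form a stop–stop cluster, so [a] is inserted between them. /g/ and /p/ form a stop–stop cluster, so [a] is inserted between them. → [zumukageponubugapo].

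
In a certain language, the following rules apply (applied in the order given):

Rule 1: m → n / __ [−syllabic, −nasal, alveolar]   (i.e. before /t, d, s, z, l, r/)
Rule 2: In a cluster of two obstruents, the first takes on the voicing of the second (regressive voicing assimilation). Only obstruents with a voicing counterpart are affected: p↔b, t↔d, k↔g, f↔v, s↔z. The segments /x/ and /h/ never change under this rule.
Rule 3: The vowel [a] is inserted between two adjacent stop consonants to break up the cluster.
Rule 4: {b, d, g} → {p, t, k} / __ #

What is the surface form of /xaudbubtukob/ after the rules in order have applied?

xaudabupatukop

Rule 1 (nasal place assimilation): no segment meets the environment; /xaudbubtukob/ is unchanged.
Rule 2 (regressive voicing assimilation): /b/ precedes the voiceless obstruent /t/, so it devoices to [p] by assimilation. /xaudbubtukob/ → xaudbuptukob.
Rule 3 (stop-cluster a-epenthesis): /d/ and /b/ form a stop–stop cluster, so [a] is inserted between them. /p/ and /t/ form a stop–stop cluster, so [a] is inserted between them. /xaudbuptukob/ → xaudabupatukob.
Rule 4 (final devoicing): /b/ is a voiced stop in word-final position, so it devoices to [p]. /xaudabupatukob/ → xaudabupatukop.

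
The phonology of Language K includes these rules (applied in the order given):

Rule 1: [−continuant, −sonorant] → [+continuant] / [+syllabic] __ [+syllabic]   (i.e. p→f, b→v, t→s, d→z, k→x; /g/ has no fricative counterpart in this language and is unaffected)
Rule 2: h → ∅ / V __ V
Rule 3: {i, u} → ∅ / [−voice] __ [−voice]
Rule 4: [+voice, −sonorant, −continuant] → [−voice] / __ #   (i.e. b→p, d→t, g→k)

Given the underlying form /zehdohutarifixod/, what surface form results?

zehdousarifxot

Rule 1 (intervocalic spirantization): /t/ is a stop between vowels /u/ and /a/, so it spirantizes to the fricative [s]. /zehdohutarifixod/ → zehdohusarifixod.
Rule 2 (intervocalic h-deletion): /h/ occurs between vowels /o/ and /u/, so it deletes. /zehdohusarifixod/ → zehdousarifixod.
Rule 3 (high vowel syncope): /i/ is a high vowel flanked by voiceless consonants /f/ and /x/, so it deletes. /zehdousarifixod/ → zehdousarifxod.
Rule 4 (final devoicing): /d/ is a voiced stop in word-final position, so it devoices to [t]. /zehdousarifxod/ → zehdousarifxot.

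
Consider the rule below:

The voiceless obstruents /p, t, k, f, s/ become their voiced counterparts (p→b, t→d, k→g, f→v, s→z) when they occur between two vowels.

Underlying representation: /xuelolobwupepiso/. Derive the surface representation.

xuelolobwubebizo

/p/ is a voiceless obstruent between vowels /u/ and /e/, so it voices to [b].
/p/ is a voiceless obstruent between vowels /e/ and /i/, so it voices to [b].
/s/ is a voiceless obstruent between vowels /i/ and /o/, so it voices to [z].
Surface form: [xuelolobwubebizo].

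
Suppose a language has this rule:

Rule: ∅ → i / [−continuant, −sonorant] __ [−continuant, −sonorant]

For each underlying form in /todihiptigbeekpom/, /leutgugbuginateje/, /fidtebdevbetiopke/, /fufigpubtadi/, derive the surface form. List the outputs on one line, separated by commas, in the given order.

todihipitigibeekipom, leutigugibuginateje, fiditebidevbetiopike, fufigipubitadi

/todihiptigbeekpom/: /p/ and /t/ form a stop–stop cluster, so [i] is inserted between them. /g/ and /b/ form a stop–stop cluster, so [i] is inserted between them. /k/ and /p/ form a stop–stop cluster, so [i] is inserted between them. → [todihipitigibeekipom].
/leutgugbuginateje/: /t/ and /g/ form a stop–stop cluster, so [i] is inserted between them. /g/ and /b/ form a stop–stop cluster, so [i] is inserted between them. → [leutigugibuginateje].
/fidtebdevbetiopke/: /d/ and /t/ form a stop–stop cluster, so [i] is inserted between them. /b/ and /d/ form a stop–stop cluster, so [i] is inserted between them. /p/ and /k/ form a stop–stop cluster, so [i] is inserted between them. → [fiditebidevbetiopike].
/fufigpubtadi/: /g/ and /p/ form a stop–stop cluster, so [i] is inserted between them. /b/ and /t/ form a stop–stop cluster, so [i] is inserted between them. → [fufigipubitadi].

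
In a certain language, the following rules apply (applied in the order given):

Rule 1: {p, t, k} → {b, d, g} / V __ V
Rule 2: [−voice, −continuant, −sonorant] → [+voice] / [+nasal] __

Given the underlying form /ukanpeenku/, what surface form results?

uganbeengu

Rule 1 (intervocalic voicing): /k/ is a voiceless stop between vowels /u/ and /a/, so it voices to [g]. /ukanpeenku/ → uganpeenku.
Rule 2 (post-nasal voicing): /p/ is a voiceless stop immediately after the nasal /n/, so it voices to [b]. /k/ is a voiceless stop immediately after the nasal /n/, so it voices to [g]. /uganpeenku/ → uganbeengu.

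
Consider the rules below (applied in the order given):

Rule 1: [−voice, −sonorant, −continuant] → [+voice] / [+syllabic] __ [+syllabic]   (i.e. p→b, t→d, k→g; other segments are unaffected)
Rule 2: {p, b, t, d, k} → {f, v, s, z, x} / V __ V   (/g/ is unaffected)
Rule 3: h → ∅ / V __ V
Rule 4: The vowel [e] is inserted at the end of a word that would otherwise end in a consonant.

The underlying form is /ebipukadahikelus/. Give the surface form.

Rule 1 (intervocalic voicing): /p/ is a voiceless stop between vowels /i/ and /u/, so it voices to [b]. /k/ is a voiceless stop between vowels /u/ and /a/, so it voices to [g]. /k/ is a voiceless stop between vowels /i/ and /e/, so it voices to [g]. /ebipukadahikelus/ → ebibugadahigelus.
Rule 2 (intervocalic spirantization): /b/ is a stop between vowels /e/ and /i/, so it spirantizes to the fricative [v]. /b/ is a stop between vowels /i/ and /u/, so it spirantizes to the fricative [v]. /d/ is a stop between vowels /a/ and /a/, so it spirantizes to the fricative [z]. /ebibugadahigelus/ → evivugazahigelus.
Rule 3 (intervocalic h-deletion): /h/ occurs between vowels /a/ and /i/, so it deletes. /evivugazahigelus/ → evivugazaigelus.
Rule 4 (final e-epenthesis): the form ends in the consonant /s/, so [e] is inserted word-finally. /evivugazaigelus/ → evivugazaigeluse.

evivugazaigeluse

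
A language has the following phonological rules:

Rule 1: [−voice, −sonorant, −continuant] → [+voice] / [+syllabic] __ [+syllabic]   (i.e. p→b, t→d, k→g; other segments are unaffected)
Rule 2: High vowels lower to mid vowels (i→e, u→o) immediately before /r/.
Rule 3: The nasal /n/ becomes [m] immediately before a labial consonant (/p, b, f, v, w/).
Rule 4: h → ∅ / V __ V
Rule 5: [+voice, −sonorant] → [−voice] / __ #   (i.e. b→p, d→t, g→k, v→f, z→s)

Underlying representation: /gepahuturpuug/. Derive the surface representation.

gebaudorpuuk

Rule 1 (intervocalic voicing): /p/ is a voiceless stop between vowels /e/ and /a/, so it voices to [b]. /t/ is a voiceless stop between vowels /u/ and /u/, so it voices to [d]. /gepahuturpuug/ → gebahudurpuug.
Rule 2 (pre-rhotic lowering): /u/ is a high vowel immediately before /r/, so it lowers to [o]. /gebahudurpuug/ → gebahudorpuug.
Rule 3 (nasal place assimilation): no segment meets the environment; /gebahudorpuug/ is unchanged.
Rule 4 (intervocalic h-deletion): /h/ occurs between vowels /a/ and /u/, so it deletes. /gebahudorpuug/ → gebaudorpuug.
Rule 5 (final devoicing): /g/ is a voiced obstruent in word-final position, so it devoices to [k]. /gebaudorpuug/ → gebaudorpuuk.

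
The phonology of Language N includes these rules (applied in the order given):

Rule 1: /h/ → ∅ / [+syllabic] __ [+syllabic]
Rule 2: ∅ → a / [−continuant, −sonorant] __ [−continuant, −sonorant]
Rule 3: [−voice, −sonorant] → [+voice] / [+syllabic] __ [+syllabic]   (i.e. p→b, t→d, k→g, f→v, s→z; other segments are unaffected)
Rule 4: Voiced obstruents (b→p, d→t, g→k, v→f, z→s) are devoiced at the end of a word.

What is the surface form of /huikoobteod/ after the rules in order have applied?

Rule 1 (intervocalic h-deletion): no segment meets the environment; /huikoobteod/ is unchanged.
Rule 2 (stop-cluster a-epenthesis): /b/ and /t/ form a stop–stop cluster, so [a] is inserted between them. /huikoobteod/ → huikoobateod.
Rule 3 (intervocalic voicing): /k/ is a voiceless obstruent between vowels /i/ and /o/, so it voices to [g]. /t/ is a voiceless obstruent between vowels /a/ and /e/, so it voices to [d]. /huikoobateod/ → huigoobadeod.
Rule 4 (final devoicing): /d/ is a voiced obstruent in word-final position, so it devoices to [t]. /huigoobadeod/ → huigoobadeot.

huigoobadeot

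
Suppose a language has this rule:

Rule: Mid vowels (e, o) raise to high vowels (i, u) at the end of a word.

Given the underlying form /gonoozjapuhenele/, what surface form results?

gonoozjapuheneli

/e/ is a mid vowel in word-final position, so it raises to [i].
The other instances of /o/, /e/ do not occur in the required environment and remain unchanged.
Surface form: [gonoozjapuheneli].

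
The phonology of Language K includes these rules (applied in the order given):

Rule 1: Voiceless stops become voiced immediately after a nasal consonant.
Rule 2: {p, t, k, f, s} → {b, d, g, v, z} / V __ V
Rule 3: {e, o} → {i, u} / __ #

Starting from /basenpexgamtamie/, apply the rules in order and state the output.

Rule 1 (post-nasal voicing): /p/ is a voiceless stop immediately after the nasal /n/, so it voices to [b]. /t/ is a voiceless stop immediately after the nasal /m/, so it voices to [d]. /basenpexgamtamie/ → basenbexgamdamie.
Rule 2 (intervocalic voicing): /s/ is a voiceless obstruent between vowels /a/ and /e/, so it voices to [z]. /basenbexgamdamie/ → bazenbexgamdamie.
Rule 3 (final vowel raising): /e/ is a mid vowel in word-final position, so it raises to [i]. /bazenbexgamdamie/ → bazenbexgamdamii.

bazenbexgamdamii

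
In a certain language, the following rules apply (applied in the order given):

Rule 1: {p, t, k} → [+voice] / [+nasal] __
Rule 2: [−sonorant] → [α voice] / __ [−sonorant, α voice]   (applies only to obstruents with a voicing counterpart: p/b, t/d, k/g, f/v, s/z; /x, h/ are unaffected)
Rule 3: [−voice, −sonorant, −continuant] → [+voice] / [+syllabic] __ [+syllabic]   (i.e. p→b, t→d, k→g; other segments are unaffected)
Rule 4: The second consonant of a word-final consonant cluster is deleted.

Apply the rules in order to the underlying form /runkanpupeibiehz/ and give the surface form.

runganbubeibieh

Rule 1 (post-nasal voicing): /k/ is a voiceless stop immediately after the nasal /n/, so it voices to [g]. /p/ is a voiceless stop immediately after the nasal /n/, so it voices to [b]. /runkanpupeibiehz/ → runganbupeibiehz.
Rule 2 (regressive voicing assimilation): no segment meets the environment; /runganbupeibiehz/ is unchanged.
Rule 3 (intervocalic voicing): /p/ is a voiceless stop between vowels /u/ and /e/, so it voices to [b]. /runganbupeibiehz/ → runganbubeibiehz.
Rule 4 (final cluster simplification): /z/ is the second consonant of a word-final cluster /hz/, so it deletes. /runganbubeibiehz/ → runganbubeibieh.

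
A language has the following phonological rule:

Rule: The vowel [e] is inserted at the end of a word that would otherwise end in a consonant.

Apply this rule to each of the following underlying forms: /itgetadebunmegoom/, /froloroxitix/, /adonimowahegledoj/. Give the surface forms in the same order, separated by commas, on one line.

/itgetadebunmegoom/: the form ends in the consonant /m/, so [e] is inserted word-finally. → [itgetadebunmegoome].
/froloroxitix/: the form ends in the consonant /x/, so [e] is inserted word-finally. → [froloroxitixe].
/adonimowahegledoj/: the form ends in the consonant /j/, so [e] is inserted word-finally. → [adonimowahegledoje].

itgetadebunmegoome, froloroxitixe, adonimowahegledoje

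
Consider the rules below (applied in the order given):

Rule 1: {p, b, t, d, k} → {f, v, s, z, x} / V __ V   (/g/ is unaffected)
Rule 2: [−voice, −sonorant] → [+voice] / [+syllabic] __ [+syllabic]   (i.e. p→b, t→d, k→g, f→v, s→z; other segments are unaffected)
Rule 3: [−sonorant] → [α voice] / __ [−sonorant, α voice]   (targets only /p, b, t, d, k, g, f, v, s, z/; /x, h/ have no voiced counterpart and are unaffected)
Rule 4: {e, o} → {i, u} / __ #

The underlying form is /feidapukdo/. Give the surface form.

feizavugdu

Rule 1 (intervocalic spirantization): /d/ is a stop between vowels /i/ and /a/, so it spirantizes to the fricative [z]. /p/ is a stop between vowels /a/ and /u/, so it spirantizes to the fricative [f]. /feidapukdo/ → feizafukdo.
Rule 2 (intervocalic voicing): /f/ is a voiceless obstruent between vowels /a/ and /u/, so it voices to [v]. /feizafukdo/ → feizavukdo.
Rule 3 (regressive voicing assimilation): /k/ precedes the voiced obstruent /d/, so it voices to [g] by assimilation. /feizavukdo/ → feizavugdo.
Rule 4 (final vowel raising): /o/ is a mid vowel in word-final position, so it raises to [u]. /feizavugdo/ → feizavugdu.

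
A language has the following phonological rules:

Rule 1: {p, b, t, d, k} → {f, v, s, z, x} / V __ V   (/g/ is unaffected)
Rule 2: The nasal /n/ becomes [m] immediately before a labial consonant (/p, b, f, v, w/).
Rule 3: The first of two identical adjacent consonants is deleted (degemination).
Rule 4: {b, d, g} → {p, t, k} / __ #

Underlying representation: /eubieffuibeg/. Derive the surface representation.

Rule 1 (intervocalic spirantization): /b/ is a stop between vowels /u/ and /i/, so it spirantizes to the fricative [v]. /b/ is a stop between vowels /i/ and /e/, so it spirantizes to the fricative [v]. /eubieffuibeg/ → euvieffuiveg.
Rule 2 (nasal place assimilation): no segment meets the environment; /euvieffuiveg/ is unchanged.
Rule 3 (degemination): /ff/ is a geminate; the first /f/ deletes. /euvieffuiveg/ → euviefuiveg.
Rule 4 (final devoicing): /g/ is a voiced stop in word-final position, so it devoices to [k]. /euviefuiveg/ → euviefuivek.

euviefuivek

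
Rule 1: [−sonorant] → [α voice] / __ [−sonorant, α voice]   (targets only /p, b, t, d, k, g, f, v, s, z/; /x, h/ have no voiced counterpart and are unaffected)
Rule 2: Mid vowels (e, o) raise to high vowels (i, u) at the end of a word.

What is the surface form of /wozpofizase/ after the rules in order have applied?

Rule 1 (regressive voicing assimilation): /z/ precedes the voiceless obstruent /p/, so it devoices to [s] by assimilation. /wozpofizase/ → wospofizase.
Rule 2 (final vowel raising): /e/ is a mid vowel in word-final position, so it raises to [i]. /wospofizase/ → wospofizasi.

wospofizasi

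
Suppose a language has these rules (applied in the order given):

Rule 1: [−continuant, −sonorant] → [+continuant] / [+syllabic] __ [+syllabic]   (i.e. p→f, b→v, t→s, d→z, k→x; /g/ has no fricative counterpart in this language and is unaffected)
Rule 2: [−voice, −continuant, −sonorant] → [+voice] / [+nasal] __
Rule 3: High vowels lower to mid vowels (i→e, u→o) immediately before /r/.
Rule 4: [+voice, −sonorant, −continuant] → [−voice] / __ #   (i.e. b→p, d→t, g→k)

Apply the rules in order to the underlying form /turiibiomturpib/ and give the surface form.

Rule 1 (intervocalic spirantization): /b/ is a stop between vowels /i/ and /i/, so it spirantizes to the fricative [v]. /turiibiomturpib/ → turiiviomturpib.
Rule 2 (post-nasal voicing): /t/ is a voiceless stop immediately after the nasal /m/, so it voices to [d]. /turiiviomturpib/ → turiiviomdurpib.
Rule 3 (pre-rhotic lowering): /u/ is a high vowel immediately before /r/, so it lowers to [o]. /u/ is a high vowel immediately before /r/, so it lowers to [o]. /turiiviomdurpib/ → toriiviomdorpib.
Rule 4 (final devoicing): /b/ is a voiced stop in word-final position, so it devoices to [p]. /toriiviomdorpib/ → toriiviomdorpip.

toriiviomdorpip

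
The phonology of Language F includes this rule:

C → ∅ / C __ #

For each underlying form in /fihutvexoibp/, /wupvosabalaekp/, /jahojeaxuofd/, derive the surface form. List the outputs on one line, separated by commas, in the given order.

fihutvexoib, wupvosabalaek, jahojeaxuof

/fihutvexoibp/: /p/ is the second consonant of a word-final cluster /bp/, so it deletes. → [fihutvexoib].
/wupvosabalaekp/: /p/ is the second consonant of a word-final cluster /kp/, so it deletes. → [wupvosabalaek].
/jahojeaxuofd/: /d/ is the second consonant of a word-final cluster /fd/, so it deletes. → [jahojeaxuof].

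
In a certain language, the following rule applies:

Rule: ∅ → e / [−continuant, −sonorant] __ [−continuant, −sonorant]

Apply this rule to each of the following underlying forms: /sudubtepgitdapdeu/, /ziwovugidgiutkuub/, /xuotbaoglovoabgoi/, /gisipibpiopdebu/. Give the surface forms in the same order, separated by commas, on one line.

/sudubtepgitdapdeu/: /b/ and /t/ form a stop–stop cluster, so [e] is inserted between them. /p/ and /g/ form a stop–stop cluster, so [e] is inserted between them. /t/ and /d/ form a stop–stop cluster, so [e] is inserted between them. /p/ and /d/ form a stop–stop cluster, so [e] is inserted between them. → [sudubetepegitedapedeu].
/ziwovugidgiutkuub/: /d/ and /g/ form a stop–stop cluster, so [e] is inserted between them. /t/ and /k/ form a stop–stop cluster, so [e] is inserted between them. → [ziwovugidegiutekuub].
/xuotbaoglovoabgoi/: /t/ and /b/ form a stop–stop cluster, so [e] is inserted between them. /b/ and /g/ form a stop–stop cluster, so [e] is inserted between them. → [xuotebaoglovoabegoi].
/gisipibpiopdebu/: /b/ and /p/ form a stop–stop cluster, so [e] is inserted between them. /p/ and /d/ form a stop–stop cluster, so [e] is inserted between them. → [gisipibepiopedebu].

sudubetepegitedapedeu, ziwovugidegiutekuub, xuotebaoglovoabegoi, gisipibepiopedebu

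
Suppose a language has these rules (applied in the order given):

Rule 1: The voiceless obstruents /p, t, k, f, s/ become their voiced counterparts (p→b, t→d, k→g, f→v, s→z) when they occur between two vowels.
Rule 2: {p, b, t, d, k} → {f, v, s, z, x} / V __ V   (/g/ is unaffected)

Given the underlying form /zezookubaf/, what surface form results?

zezooguvaf

Rule 1 (intervocalic voicing): /k/ is a voiceless obstruent between vowels /o/ and /u/, so it voices to [g]. /zezookubaf/ → zezoogubaf.
Rule 2 (intervocalic spirantization): /b/ is a stop between vowels /u/ and /a/, so it spirantizes to the fricative [v]. /zezoogubaf/ → zezooguvaf.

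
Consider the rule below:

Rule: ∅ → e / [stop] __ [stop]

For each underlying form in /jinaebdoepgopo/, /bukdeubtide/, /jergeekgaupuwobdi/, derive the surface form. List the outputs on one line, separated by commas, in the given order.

/jinaebdoepgopo/: /b/ and /d/ form a stop–stop cluster, so [e] is inserted between them. /p/ and /g/ form a stop–stop cluster, so [e] is inserted between them. → [jinaebedoepegopo].
/bukdeubtide/: /k/ and /d/ form a stop–stop cluster, so [e] is inserted between them. /b/ and /t/ form a stop–stop cluster, so [e] is inserted between them. → [bukedeubetide].
/jergeekgaupuwobdi/: /k/ and /g/ form a stop–stop cluster, so [e] is inserted between them. /b/ and /d/ form a stop–stop cluster, so [e] is inserted between them. → [jergeekegaupuwobedi].

jinaebedoepegopo, bukedeubetide, jergeekegaupuwobedi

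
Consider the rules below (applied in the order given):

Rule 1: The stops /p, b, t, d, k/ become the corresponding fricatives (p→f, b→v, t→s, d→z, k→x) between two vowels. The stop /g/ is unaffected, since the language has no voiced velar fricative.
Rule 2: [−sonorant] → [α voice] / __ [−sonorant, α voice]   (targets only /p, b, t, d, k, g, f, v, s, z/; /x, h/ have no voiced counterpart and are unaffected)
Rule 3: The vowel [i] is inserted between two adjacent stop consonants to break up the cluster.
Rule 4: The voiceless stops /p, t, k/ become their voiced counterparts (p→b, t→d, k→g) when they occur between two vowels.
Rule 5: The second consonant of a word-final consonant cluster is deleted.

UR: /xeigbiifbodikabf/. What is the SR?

xeigibiivbozixap

Rule 1 (intervocalic spirantization): /d/ is a stop between vowels /o/ and /i/, so it spirantizes to the fricative [z]. /k/ is a stop between vowels /i/ and /a/, so it spirantizes to the fricative [x]. /xeigbiifbodikabf/ → xeigbiifbozixabf.
Rule 2 (regressive voicing assimilation): /f/ precedes the voiced obstruent /b/, so it voices to [v] by assimilation. /b/ precedes the voiceless obstruent /f/, so it devoices to [p] by assimilation. /xeigbiifbozixabf/ → xeigbiivbozixapf.
Rule 3 (stop-cluster i-epenthesis): /g/ and /b/ form a stop–stop cluster, so [i] is inserted between them. /xeigbiivbozixapf/ → xeigibiivbozixapf.
Rule 4 (intervocalic voicing): no segment meets the environment; /xeigibiivbozixapf/ is unchanged.
Rule 5 (final cluster simplification): /f/ is the second consonant of a word-final cluster /pf/, so it deletes. /xeigibiivbozixapf/ → xeigibiivbozixap.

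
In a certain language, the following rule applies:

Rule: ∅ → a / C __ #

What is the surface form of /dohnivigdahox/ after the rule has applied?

the form ends in the consonant /x/, so [a] is inserted word-finally.
Surface form: [dohnivigdahoxa].

dohnivigdahoxa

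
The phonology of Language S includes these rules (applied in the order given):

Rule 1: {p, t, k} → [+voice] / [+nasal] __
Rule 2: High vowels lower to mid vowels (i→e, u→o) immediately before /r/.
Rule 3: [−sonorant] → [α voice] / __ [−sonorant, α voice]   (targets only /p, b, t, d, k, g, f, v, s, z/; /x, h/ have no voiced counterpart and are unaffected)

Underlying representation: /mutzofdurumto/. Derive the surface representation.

mudzovdorumdo

Rule 1 (post-nasal voicing): /t/ is a voiceless stop immediately after the nasal /m/, so it voices to [d]. /mutzofdurumto/ → mutzofdurumdo.
Rule 2 (pre-rhotic lowering): /u/ is a high vowel immediately before /r/, so it lowers to [o]. /mutzofdurumdo/ → mutzofdorumdo.
Rule 3 (regressive voicing assimilation): /t/ precedes the voiced obstruent /z/, so it voices to [d] by assimilation. /f/ precedes the voiced obstruent /d/, so it voices to [v] by assimilation. /mutzofdorumdo/ → mudzovdorumdo.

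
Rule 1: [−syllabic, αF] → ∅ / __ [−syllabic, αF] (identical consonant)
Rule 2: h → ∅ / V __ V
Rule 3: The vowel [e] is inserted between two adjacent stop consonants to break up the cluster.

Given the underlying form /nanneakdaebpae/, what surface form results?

Rule 1 (degemination): /nn/ is a geminate; the first /n/ deletes. /nanneakdaebpae/ → naneakdaebpae.
Rule 2 (intervocalic h-deletion): no segment meets the environment; /naneakdaebpae/ is unchanged.
Rule 3 (stop-cluster e-epenthesis): /k/ and /d/ form a stop–stop cluster, so [e] is inserted between them. /b/ and /p/ form a stop–stop cluster, so [e] is inserted between them. /naneakdaebpae/ → naneakedaebepae.

naneakedaebepae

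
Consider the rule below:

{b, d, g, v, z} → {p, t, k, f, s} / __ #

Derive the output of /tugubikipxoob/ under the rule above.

/b/ is a voiced obstruent in word-final position, so it devoices to [p].
Surface form: [tugubikipxoop].

tugubikipxoop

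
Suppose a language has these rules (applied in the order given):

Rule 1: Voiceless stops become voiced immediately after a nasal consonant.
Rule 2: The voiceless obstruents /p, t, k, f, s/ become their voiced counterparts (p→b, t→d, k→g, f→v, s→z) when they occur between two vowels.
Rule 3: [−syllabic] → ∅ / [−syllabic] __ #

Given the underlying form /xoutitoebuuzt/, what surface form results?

xoudidoebuuz

Rule 1 (post-nasal voicing): no segment meets the environment; /xoutitoebuuzt/ is unchanged.
Rule 2 (intervocalic voicing): /t/ is a voiceless obstruent between vowels /u/ and /i/, so it voices to [d]. /t/ is a voiceless obstruent between vowels /i/ and /o/, so it voices to [d]. /xoutitoebuuzt/ → xoudidoebuuzt.
Rule 3 (final cluster simplification): /t/ is the second consonant of a word-final cluster /zt/, so it deletes. /xoudidoebuuzt/ → xoudidoebuuz.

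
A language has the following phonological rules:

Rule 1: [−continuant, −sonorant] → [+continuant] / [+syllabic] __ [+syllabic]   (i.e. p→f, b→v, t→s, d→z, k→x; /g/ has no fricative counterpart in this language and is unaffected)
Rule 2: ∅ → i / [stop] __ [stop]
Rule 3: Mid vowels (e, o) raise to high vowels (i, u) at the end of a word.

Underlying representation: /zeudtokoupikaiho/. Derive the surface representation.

Rule 1 (intervocalic spirantization): /k/ is a stop between vowels /o/ and /o/, so it spirantizes to the fricative [x]. /p/ is a stop between vowels /u/ and /i/, so it spirantizes to the fricative [f]. /k/ is a stop between vowels /i/ and /a/, so it spirantizes to the fricative [x]. /zeudtokoupikaiho/ → zeudtoxoufixaiho.
Rule 2 (stop-cluster i-epenthesis): /d/ and /t/ form a stop–stop cluster, so [i] is inserted between them. /zeudtoxoufixaiho/ → zeuditoxoufixaiho.
Rule 3 (final vowel raising): /o/ is a mid vowel in word-final position, so it raises to [u]. /zeuditoxoufixaiho/ → zeuditoxoufixaihu.

zeuditoxoufixaihu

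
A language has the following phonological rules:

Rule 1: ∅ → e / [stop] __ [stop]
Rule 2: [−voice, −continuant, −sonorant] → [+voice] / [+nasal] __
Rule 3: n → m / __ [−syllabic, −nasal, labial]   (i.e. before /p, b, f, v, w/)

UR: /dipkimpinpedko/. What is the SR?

dipekimbimbedeko

Rule 1 (stop-cluster e-epenthesis): /p/ and /k/ form a stop–stop cluster, so [e] is inserted between them. /d/ and /k/ form a stop–stop cluster, so [e] is inserted between them. /dipkimpinpedko/ → dipekimpinpedeko.
Rule 2 (post-nasal voicing): /p/ is a voiceless stop immediately after the nasal /m/, so it voices to [b]. /p/ is a voiceless stop immediately after the nasal /n/, so it voices to [b]. /dipekimpinpedeko/ → dipekimbinbedeko.
Rule 3 (nasal place assimilation): /n/ precedes the labial consonant /b/, so it assimilates in place to [m]. /dipekimbinbedeko/ → dipekimbimbedeko.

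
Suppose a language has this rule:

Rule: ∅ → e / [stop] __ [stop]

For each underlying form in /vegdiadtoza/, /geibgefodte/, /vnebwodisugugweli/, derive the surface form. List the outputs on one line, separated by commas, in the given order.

/vegdiadtoza/: /g/ and /d/ form a stop–stop cluster, so [e] is inserted between them. /d/ and /t/ form a stop–stop cluster, so [e] is inserted between them. → [vegediadetoza].
/geibgefodte/: /b/ and /g/ form a stop–stop cluster, so [e] is inserted between them. /d/ and /t/ form a stop–stop cluster, so [e] is inserted between them. → [geibegefodete].
/vnebwodisugugweli/: the rule's environment is not met; surfaces unchanged as [vnebwodisugugweli].

vegediadetoza, geibegefodete, vnebwodisugugweli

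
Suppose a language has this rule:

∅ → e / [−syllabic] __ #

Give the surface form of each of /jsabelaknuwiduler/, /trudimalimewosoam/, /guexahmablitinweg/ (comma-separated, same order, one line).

/jsabelaknuwiduler/: the form ends in the consonant /r/, so [e] is inserted word-finally. → [jsabelaknuwidulere].
/trudimalimewosoam/: the form ends in the consonant /m/, so [e] is inserted word-finally. → [trudimalimewosoame].
/guexahmablitinweg/: the form ends in the consonant /g/, so [e] is inserted word-finally. → [guexahmablitinwege].

jsabelaknuwidulere, trudimalimewosoame, guexahmablitinwege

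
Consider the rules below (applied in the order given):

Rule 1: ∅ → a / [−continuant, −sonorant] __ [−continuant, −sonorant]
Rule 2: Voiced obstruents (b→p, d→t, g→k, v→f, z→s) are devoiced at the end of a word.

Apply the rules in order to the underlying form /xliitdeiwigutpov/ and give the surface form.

Rule 1 (stop-cluster a-epenthesis): /t/ and /d/ form a stop–stop cluster, so [a] is inserted between them. /t/ and /p/ form a stop–stop cluster, so [a] is inserted between them. /xliitdeiwigutpov/ → xliitadeiwigutapov.
Rule 2 (final devoicing): /v/ is a voiced obstruent in word-final position, so it devoices to [f]. /xliitadeiwigutapov/ → xliitadeiwigutapof.

xliitadeiwigutapof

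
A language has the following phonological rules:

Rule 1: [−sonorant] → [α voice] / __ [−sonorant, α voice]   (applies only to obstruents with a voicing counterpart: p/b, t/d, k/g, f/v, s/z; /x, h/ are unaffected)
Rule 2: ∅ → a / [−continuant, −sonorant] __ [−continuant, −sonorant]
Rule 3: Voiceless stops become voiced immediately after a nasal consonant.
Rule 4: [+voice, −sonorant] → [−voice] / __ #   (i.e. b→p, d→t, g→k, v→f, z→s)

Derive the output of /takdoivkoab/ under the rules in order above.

tagadoifkoap

Rule 1 (regressive voicing assimilation): /k/ precedes the voiced obstruent /d/, so it voices to [g] by assimilation. /v/ precedes the voiceless obstruent /k/, so it devoices to [f] by assimilation. /takdoivkoab/ → tagdoifkoab.
Rule 2 (stop-cluster a-epenthesis): /g/ and /d/ form a stop–stop cluster, so [a] is inserted between them. /tagdoifkoab/ → tagadoifkoab.
Rule 3 (post-nasal voicing): no segment meets the environment; /tagadoifkoab/ is unchanged.
Rule 4 (final devoicing): /b/ is a voiced obstruent in word-final position, so it devoices to [p]. /tagadoifkoab/ → tagadoifkoap.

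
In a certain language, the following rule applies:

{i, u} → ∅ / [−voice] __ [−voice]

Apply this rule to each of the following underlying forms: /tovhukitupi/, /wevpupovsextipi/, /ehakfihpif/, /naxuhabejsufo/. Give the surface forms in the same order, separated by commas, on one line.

/tovhukitupi/: /u/ is a high vowel flanked by voiceless consonants /h/ and /k/, so it deletes. /i/ is a high vowel flanked by voiceless consonants /k/ and /t/, so it deletes. /u/ is a high vowel flanked by voiceless consonants /t/ and /p/, so it deletes. → [tovhktpi].
/wevpupovsextipi/: /u/ is a high vowel flanked by voiceless consonants /p/ and /p/, so it deletes. /i/ is a high vowel flanked by voiceless consonants /t/ and /p/, so it deletes. → [wevppovsextpi].
/ehakfihpif/: /i/ is a high vowel flanked by voiceless consonants /f/ and /h/, so it deletes. /i/ is a high vowel flanked by voiceless consonants /p/ and /f/, so it deletes. → [ehakfhpf].
/naxuhabejsufo/: /u/ is a high vowel flanked by voiceless consonants /x/ and /h/, so it deletes. /u/ is a high vowel flanked by voiceless consonants /s/ and /f/, so it deletes. → [naxhabejsfo].

tovhktpi, wevppovsextpi, ehakfhpf, naxhabejsfo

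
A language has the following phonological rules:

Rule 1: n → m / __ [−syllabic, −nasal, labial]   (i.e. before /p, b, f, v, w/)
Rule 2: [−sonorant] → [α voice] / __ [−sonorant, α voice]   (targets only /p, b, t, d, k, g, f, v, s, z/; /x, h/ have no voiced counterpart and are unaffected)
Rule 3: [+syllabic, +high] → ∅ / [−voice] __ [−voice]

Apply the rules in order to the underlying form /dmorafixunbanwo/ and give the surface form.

Rule 1 (nasal place assimilation): /n/ precedes the labial consonant /b/, so it assimilates in place to [m]. /n/ precedes the labial consonant /w/, so it assimilates in place to [m]. /dmorafixunbanwo/ → dmorafixumbamwo.
Rule 2 (regressive voicing assimilation): no segment meets the environment; /dmorafixumbamwo/ is unchanged.
Rule 3 (high vowel syncope): /i/ is a high vowel flanked by voiceless consonants /f/ and /x/, so it deletes. /dmorafixumbamwo/ → dmorafxumbamwo.

dmorafxumbamwo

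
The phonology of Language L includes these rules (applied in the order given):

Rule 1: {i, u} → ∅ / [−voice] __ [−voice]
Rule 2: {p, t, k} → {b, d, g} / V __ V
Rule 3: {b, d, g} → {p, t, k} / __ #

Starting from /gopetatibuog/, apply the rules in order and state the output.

Rule 1 (high vowel syncope): no segment meets the environment; /gopetatibuog/ is unchanged.
Rule 2 (intervocalic voicing): /p/ is a voiceless stop between vowels /o/ and /e/, so it voices to [b]. /t/ is a voiceless stop between vowels /e/ and /a/, so it voices to [d]. /t/ is a voiceless stop between vowels /a/ and /i/, so it voices to [d]. /gopetatibuog/ → gobedadibuog.
Rule 3 (final devoicing): /g/ is a voiced stop in word-final position, so it devoices to [k]. /gobedadibuog/ → gobedadibuok.

gobedadibuok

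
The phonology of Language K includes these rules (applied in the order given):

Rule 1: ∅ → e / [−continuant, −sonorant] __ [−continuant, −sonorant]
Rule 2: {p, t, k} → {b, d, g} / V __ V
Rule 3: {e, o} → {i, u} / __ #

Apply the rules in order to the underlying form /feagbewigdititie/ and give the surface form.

feagebewigedididii

Rule 1 (stop-cluster e-epenthesis): /g/ and /b/ form a stop–stop cluster, so [e] is inserted between them. /g/ and /d/ form a stop–stop cluster, so [e] is inserted between them. /feagbewigdititie/ → feagebewigedititie.
Rule 2 (intervocalic voicing): /t/ is a voiceless stop between vowels /i/ and /i/, so it voices to [d]. /t/ is a voiceless stop between vowels /i/ and /i/, so it voices to [d]. /feagebewigedititie/ → feagebewigedididie.
Rule 3 (final vowel raising): /e/ is a mid vowel in word-final position, so it raises to [i]. /feagebewigedididie/ → feagebewigedididii.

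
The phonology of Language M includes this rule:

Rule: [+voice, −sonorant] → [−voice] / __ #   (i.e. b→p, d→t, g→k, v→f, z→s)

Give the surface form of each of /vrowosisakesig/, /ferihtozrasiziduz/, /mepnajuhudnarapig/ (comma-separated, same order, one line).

/vrowosisakesig/: /g/ is a voiced obstruent in word-final position, so it devoices to [k]. → [vrowosisakesik].
/ferihtozrasiziduz/: /z/ is a voiced obstruent in word-final position, so it devoices to [s]. → [ferihtozrasizidus].
/mepnajuhudnarapig/: /g/ is a voiced obstruent in word-final position, so it devoices to [k]. → [mepnajuhudnarapik].

vrowosisakesik, ferihtozrasizidus, mepnajuhudnarapik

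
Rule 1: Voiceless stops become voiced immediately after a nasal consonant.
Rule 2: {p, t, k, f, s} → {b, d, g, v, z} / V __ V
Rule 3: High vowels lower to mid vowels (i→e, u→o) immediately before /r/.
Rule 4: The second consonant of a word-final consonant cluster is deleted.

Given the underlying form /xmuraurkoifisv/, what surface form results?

Rule 1 (post-nasal voicing): no segment meets the environment; /xmuraurkoifisv/ is unchanged.
Rule 2 (intervocalic voicing): /f/ is a voiceless obstruent between vowels /i/ and /i/, so it voices to [v]. /xmuraurkoifisv/ → xmuraurkoivisv.
Rule 3 (pre-rhotic lowering): /u/ is a high vowel immediately before /r/, so it lowers to [o]. /u/ is a high vowel immediately before /r/, so it lowers to [o]. /xmuraurkoivisv/ → xmoraorkoivisv.
Rule 4 (final cluster simplification): /v/ is the second consonant of a word-final cluster /sv/, so it deletes. /xmoraorkoivisv/ → xmoraorkoivis.

xmoraorkoivis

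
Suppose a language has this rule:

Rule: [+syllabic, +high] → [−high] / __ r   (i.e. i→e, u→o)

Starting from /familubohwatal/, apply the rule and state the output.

familubohwatal

No segment of /familubohwatal/ meets the structural description of the rule, so the form surfaces unchanged.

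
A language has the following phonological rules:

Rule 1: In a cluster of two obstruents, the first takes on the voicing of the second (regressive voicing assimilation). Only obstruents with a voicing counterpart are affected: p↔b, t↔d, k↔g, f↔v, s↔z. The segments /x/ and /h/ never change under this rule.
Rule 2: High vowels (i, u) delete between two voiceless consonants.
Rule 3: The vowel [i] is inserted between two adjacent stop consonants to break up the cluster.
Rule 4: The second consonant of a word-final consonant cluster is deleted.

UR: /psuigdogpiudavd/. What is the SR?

Rule 1 (regressive voicing assimilation): /g/ precedes the voiceless obstruent /p/, so it devoices to [k] by assimilation. /psuigdogpiudavd/ → psuigdokpiudavd.
Rule 2 (high vowel syncope): no segment meets the environment; /psuigdokpiudavd/ is unchanged.
Rule 3 (stop-cluster i-epenthesis): /g/ and /d/ form a stop–stop cluster, so [i] is inserted between them. /k/ and /p/ form a stop–stop cluster, so [i] is inserted between them. /psuigdokpiudavd/ → psuigidokipiudavd.
Rule 4 (final cluster simplification): /d/ is the second consonant of a word-final cluster /vd/, so it deletes. /psuigidokipiudavd/ → psuigidokipiudav.

psuigidokipiudav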